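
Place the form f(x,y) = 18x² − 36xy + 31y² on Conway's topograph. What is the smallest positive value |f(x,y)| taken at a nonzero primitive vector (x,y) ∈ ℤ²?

translate: b→0 (≡-36 mod 36), so (18,-36,31)→(18,0,13)
flip: (18,0,13)→(13,0,18)
reduced (well bottom): (13,0,18) with a≤c, −a<b≤a
well minimum = a = 13

13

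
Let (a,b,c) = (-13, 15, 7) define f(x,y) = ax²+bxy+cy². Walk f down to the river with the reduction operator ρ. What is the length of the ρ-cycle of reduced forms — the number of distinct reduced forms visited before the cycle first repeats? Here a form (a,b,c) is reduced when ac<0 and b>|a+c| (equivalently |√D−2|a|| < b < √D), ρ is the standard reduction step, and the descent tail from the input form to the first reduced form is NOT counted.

D = 589, ⌊√D⌋ = 24
river: ρ → (7,13,-15)
river: ρ → (-15,17,5)
river: ρ → (5,23,-3)
river: ρ → (-3,19,19)
river: ρ → (19,19,-3)
river: ρ → (-3,23,5)
river: ρ → (5,17,-15)
river: ρ → (-15,13,7)
river: ρ → (7,15,-13)
river: ρ → (-13,11,9)
river: ρ → (9,7,-15)
river: ρ → (-15,23,1)
river: ρ → (1,23,-15)
river: ρ → (-15,7,9)
river: ρ → (9,11,-13)
river: ρ → (-13,15,7)
ρ-cycle length = 16 (tail of 0 descent steps not counted)

16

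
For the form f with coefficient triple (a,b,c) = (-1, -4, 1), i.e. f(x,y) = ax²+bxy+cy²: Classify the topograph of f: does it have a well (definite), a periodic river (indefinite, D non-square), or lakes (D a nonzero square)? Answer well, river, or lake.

D = b²−4ac = (-4)² − 4·(-1)·1 = 20
D > 0 non-square ⇒ indefinite ⇒ periodic river

river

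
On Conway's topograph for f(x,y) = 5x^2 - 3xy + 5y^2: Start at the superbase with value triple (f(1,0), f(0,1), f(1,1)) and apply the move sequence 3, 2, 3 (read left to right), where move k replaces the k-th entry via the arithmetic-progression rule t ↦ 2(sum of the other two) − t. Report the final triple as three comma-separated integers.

start (5,5,7) = (f(1,0),f(0,1),f(1,1))
replace slot 3: 2·(5+5) − 7 = 13 → (5,5,13)
replace slot 2: 2·(5+13) − 5 = 31 → (5,31,13)
replace slot 3: 2·(5+31) − 13 = 59 → (5,31,59)

5,31,59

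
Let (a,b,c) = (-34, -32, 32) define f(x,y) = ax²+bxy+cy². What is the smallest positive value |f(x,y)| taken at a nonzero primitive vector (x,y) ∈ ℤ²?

descent: ρ → (32,32,-34)  [lands on river]
river: ρ → (-34,36,30)
river: ρ → (30,24,-40)
river: ρ → (-40,56,14)
river: ρ → (14,56,-40)
river: ρ → (-40,24,30)
river: ρ → (30,36,-34)
river: ρ → (-34,32,32)
closes: descent 1, river 8
min |a| on river = 14

14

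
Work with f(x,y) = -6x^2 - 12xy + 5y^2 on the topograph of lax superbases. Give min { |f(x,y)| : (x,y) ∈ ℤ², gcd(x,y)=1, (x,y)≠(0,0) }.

descent: ρ → (5,12,-6)  [lands on river]
river: ρ → (-6,12,5)
river: ρ → (5,8,-10)
river: ρ → (-10,12,3)
river: ρ → (3,12,-10)
river: ρ → (-10,8,5)
closes: descent 1, river 6
min |a| on river = 3

3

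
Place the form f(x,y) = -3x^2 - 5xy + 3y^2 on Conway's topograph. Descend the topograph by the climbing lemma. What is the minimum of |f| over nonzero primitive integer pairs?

descent: ρ → (3,5,-3)  [lands on river]
river: ρ → (-3,7,1)
river: ρ → (1,7,-3)
river: ρ → (-3,5,3)
river: ρ → (3,7,-1)
river: ρ → (-1,7,3)
closes: descent 1, river 6
min |a| on river = 1

1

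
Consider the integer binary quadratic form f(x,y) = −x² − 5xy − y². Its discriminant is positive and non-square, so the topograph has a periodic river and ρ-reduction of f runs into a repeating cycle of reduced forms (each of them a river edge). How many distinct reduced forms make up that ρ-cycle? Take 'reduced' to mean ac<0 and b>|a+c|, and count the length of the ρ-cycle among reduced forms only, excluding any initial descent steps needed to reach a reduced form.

D = 21, ⌊√D⌋ = 4
descent: ρ → (-1,3,3)  [lands on river]
river: ρ → (3,3,-1)
ρ-cycle length = 2 (tail of 1 descent step not counted)

2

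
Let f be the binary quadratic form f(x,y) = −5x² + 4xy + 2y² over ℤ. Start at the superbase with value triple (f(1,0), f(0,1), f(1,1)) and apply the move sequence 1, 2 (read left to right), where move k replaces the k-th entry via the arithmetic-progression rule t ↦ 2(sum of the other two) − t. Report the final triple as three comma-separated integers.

start (-5,2,1) = (f(1,0),f(0,1),f(1,1))
replace slot 1: 2·(2+1) − (-5) = 11 → (11,2,1)
replace slot 2: 2·(11+1) − 2 = 22 → (11,22,1)

11,22,1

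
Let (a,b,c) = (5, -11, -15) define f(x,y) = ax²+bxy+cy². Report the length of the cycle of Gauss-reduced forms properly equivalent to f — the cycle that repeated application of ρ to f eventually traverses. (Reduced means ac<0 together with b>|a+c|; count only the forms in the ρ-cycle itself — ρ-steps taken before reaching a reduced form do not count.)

D = 421, ⌊√D⌋ = 20
descent: ρ → (-15,11,5)  [lands on river]
river: ρ → (5,19,-3)
river: ρ → (-3,17,11)
river: ρ → (11,5,-9)
river: ρ → (-9,13,7)
river: ρ → (7,15,-7)
river: ρ → (-7,13,9)
river: ρ → (9,5,-11)
river: ρ → (-11,17,3)
river: ρ → (3,19,-5)
river: ρ → (-5,11,15)
river: ρ → (15,19,-1)
river: ρ → (-1,19,15)
river: ρ → (15,11,-5)
river: ρ → (-5,19,3)
river: ρ → (3,17,-11)
river: ρ → (-11,5,9)
river: ρ → (9,13,-7)
river: ρ → (-7,15,7)
river: ρ → (7,13,-9)
river: ρ → (-9,5,11)
river: ρ → (11,17,-3)
river: ρ → (-3,19,5)
river: ρ → (5,11,-15)
river: ρ → (-15,19,1)
river: ρ → (1,19,-15)
ρ-cycle length = 26 (tail of 1 descent step not counted)

26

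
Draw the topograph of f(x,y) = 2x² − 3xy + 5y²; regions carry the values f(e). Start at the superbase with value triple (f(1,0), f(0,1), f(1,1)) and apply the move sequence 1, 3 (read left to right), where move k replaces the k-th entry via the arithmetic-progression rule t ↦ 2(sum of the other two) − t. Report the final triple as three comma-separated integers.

start (2,5,4) = (f(1,0),f(0,1),f(1,1))
replace slot 1: 2·(5+4) − 2 = 16 → (16,5,4)
replace slot 3: 2·(16+5) − 4 = 38 → (16,5,38)

16,5,38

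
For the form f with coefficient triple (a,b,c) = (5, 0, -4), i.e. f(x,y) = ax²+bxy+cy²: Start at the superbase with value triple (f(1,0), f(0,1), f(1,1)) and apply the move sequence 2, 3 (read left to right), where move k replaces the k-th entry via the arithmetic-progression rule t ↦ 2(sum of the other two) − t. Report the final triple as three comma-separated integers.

start (5,-4,1) = (f(1,0),f(0,1),f(1,1))
replace slot 2: 2·(5+1) − (-4) = 16 → (5,16,1)
replace slot 3: 2·(5+16) − 1 = 41 → (5,16,41)

5,16,41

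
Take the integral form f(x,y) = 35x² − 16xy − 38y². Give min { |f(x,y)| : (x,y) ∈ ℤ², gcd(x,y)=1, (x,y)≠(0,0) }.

descent: ρ → (-38,16,35)  [lands on river]
river: ρ → (35,54,-19)
river: ρ → (-19,60,26)
river: ρ → (26,44,-35)
river: ρ → (-35,26,35)
river: ρ → (35,44,-26)
river: ρ → (-26,60,19)
river: ρ → (19,54,-35)
river: ρ → (-35,16,38)
river: ρ → (38,60,-13)
river: ρ → (-13,70,13)
river: ρ → (13,60,-38)
closes: descent 1, river 12
min |a| on river = 13

13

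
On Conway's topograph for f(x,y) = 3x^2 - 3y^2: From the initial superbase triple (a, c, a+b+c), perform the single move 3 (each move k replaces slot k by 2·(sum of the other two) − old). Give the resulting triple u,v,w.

start (3,-3,0) = (f(1,0),f(0,1),f(1,1))
replace slot 3: 2·(3+(-3)) − 0 = 0 → (3,-3,0)

3,-3,0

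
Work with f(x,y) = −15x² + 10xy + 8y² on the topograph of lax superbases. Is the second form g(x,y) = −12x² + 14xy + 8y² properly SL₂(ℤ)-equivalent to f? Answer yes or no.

D₁ = 580, D₂ = 580
river cycle of f (length 6): (8, 22, -3), (-3, 20, 15), (15, 10, -8), (-8, 22, 3), (3, 20, -15), (-15, 10, 8)
river cycle of g (length 10): (8, 18, -8), (-8, 14, 12), (12, 10, -10), (-10, 10, 12), (12, 14, -8), (-8, 18, 8), (8, 14, -12), (-12, 10, 10), (10, 10, -12), (-12, 14, 8)
cycles differ ⇒ inequivalent

no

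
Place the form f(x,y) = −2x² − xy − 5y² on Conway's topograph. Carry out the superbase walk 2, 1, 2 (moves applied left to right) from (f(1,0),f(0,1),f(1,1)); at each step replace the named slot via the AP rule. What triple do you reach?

start (-2,-5,-8) = (f(1,0),f(0,1),f(1,1))
replace slot 2: 2·((-2)+(-8)) − (-5) = -15 → (-2,-15,-8)
replace slot 1: 2·((-15)+(-8)) − (-2) = -44 → (-44,-15,-8)
replace slot 2: 2·((-44)+(-8)) − (-15) = -89 → (-44,-89,-8)

-44,-89,-8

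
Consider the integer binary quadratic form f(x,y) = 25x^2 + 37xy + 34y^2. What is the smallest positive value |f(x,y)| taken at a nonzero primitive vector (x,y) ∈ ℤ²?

translate: b→-13 (≡37 mod 50), so (25,37,34)→(25,-13,22)
flip: (25,-13,22)→(22,13,25)
reduced (well bottom): (22,13,25) with a≤c, −a<b≤a
well minimum = a = 22

22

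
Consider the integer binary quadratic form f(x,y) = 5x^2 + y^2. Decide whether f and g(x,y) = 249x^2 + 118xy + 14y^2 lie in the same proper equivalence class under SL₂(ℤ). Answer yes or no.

D₁ = -20, D₂ = -20
f: flip: (5,0,1)→(1,0,5)
f: reduced (well bottom): (1,0,5) with a≤c, −a<b≤a
g: flip: (249,118,14)→(14,-118,249)
g: translate: b→-6 (≡-118 mod 28), so (14,-118,249)→(14,-6,1)
g: flip: (14,-6,1)→(1,6,14)
g: translate: b→0 (≡6 mod 2), so (1,6,14)→(1,0,5)
g: reduced (well bottom): (1,0,5) with a≤c, −a<b≤a
reduced forms (1, 0, 5) vs (1, 0, 5) ⇒ equivalent

yes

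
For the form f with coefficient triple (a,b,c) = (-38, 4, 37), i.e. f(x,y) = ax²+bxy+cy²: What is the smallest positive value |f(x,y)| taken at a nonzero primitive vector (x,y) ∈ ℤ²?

river: ρ → (37,70,-5)
river: ρ → (-5,70,37)
river: ρ → (37,4,-38)
river: ρ → (-38,72,3)
river: ρ → (3,72,-38)
river: ρ → (-38,4,37)
closes: descent 0, river 6
min |a| on river = 3

3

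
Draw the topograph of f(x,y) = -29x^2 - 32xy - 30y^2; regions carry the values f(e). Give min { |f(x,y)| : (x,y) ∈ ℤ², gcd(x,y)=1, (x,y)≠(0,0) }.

translate: b→-26 (≡32 mod 58), so (29,32,30)→(29,-26,27)
flip: (29,-26,27)→(27,26,29)
reduced (well bottom): (27,26,29) with a≤c, −a<b≤a
well minimum |f| = |-27| = 27 (negative-definite)

27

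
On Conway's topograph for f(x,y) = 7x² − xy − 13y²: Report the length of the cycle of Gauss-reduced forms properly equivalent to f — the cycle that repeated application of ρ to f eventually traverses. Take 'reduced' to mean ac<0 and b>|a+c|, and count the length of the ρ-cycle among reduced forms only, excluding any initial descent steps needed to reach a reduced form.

D = 365, ⌊√D⌋ = 19
descent: ρ → (-13,1,7)
descent: ρ → (7,13,-7)  [lands on river]
river: ρ → (-7,15,5)
river: ρ → (5,15,-7)
river: ρ → (-7,13,7)
river: ρ → (7,15,-5)
river: ρ → (-5,15,7)
ρ-cycle length = 6 (tail of 2 descent steps not counted)

6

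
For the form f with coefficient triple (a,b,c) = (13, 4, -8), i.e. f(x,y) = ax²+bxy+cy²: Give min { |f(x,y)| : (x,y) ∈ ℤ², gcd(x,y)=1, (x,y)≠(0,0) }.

descent: ρ → (-8,12,9)  [lands on river]
river: ρ → (9,6,-11)
river: ρ → (-11,16,4)
river: ρ → (4,16,-11)
river: ρ → (-11,6,9)
river: ρ → (9,12,-8)
river: ρ → (-8,20,1)
river: ρ → (1,20,-8)
closes: descent 1, river 8
min |a| on river = 1

1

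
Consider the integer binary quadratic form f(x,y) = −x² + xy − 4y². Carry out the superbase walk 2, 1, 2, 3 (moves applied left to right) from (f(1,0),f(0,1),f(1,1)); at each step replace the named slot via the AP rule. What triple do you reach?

start (-1,-4,-4) = (f(1,0),f(0,1),f(1,1))
replace slot 2: 2·((-1)+(-4)) − (-4) = -6 → (-1,-6,-4)
replace slot 1: 2·((-6)+(-4)) − (-1) = -19 → (-19,-6,-4)
replace slot 2: 2·((-19)+(-4)) − (-6) = -40 → (-19,-40,-4)
replace slot 3: 2·((-19)+(-40)) − (-4) = -114 → (-19,-40,-114)

-19,-40,-114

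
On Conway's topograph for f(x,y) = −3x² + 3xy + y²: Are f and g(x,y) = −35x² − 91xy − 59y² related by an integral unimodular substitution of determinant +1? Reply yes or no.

D₁ = 21, D₂ = 21
river cycle of f (length 2): (1, 3, -3), (-3, 3, 1)
river cycle of g (length 2): (-3, 3, 1), (1, 3, -3)
cycles coincide ⇒ equivalent

yes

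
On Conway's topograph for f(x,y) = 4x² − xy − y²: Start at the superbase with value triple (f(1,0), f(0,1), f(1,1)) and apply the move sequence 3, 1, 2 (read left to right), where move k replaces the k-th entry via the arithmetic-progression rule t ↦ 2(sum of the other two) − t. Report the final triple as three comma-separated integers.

start (4,-1,2) = (f(1,0),f(0,1),f(1,1))
replace slot 3: 2·(4+(-1)) − 2 = 4 → (4,-1,4)
replace slot 1: 2·((-1)+4) − 4 = 2 → (2,-1,4)
replace slot 2: 2·(2+4) − (-1) = 13 → (2,13,4)

2,13,4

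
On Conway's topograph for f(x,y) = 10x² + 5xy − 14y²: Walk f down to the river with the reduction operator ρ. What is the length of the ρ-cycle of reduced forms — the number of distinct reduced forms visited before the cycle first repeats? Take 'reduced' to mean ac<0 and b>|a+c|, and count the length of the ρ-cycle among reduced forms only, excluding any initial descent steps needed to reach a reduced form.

D = 585, ⌊√D⌋ = 24
river: ρ → (-14,23,1)
river: ρ → (1,23,-14)
river: ρ → (-14,5,10)
river: ρ → (10,15,-9)
river: ρ → (-9,21,4)
river: ρ → (4,19,-14)
river: ρ → (-14,9,9)
river: ρ → (9,9,-14)
river: ρ → (-14,19,4)
river: ρ → (4,21,-9)
river: ρ → (-9,15,10)
river: ρ → (10,5,-14)
ρ-cycle length = 12 (tail of 0 descent steps not counted)

12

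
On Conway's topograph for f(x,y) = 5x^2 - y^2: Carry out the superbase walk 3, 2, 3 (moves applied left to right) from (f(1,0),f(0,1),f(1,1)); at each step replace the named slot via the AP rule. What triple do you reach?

start (5,-1,4) = (f(1,0),f(0,1),f(1,1))
replace slot 3: 2·(5+(-1)) − 4 = 4 → (5,-1,4)
replace slot 2: 2·(5+4) − (-1) = 19 → (5,19,4)
replace slot 3: 2·(5+19) − 4 = 44 → (5,19,44)

5,19,44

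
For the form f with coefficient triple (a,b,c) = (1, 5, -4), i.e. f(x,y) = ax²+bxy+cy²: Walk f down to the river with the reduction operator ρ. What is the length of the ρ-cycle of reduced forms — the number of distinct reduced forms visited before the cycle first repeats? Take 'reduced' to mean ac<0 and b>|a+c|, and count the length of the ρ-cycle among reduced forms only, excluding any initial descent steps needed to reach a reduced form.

D = 41, ⌊√D⌋ = 6
river: ρ → (-4,3,2)
river: ρ → (2,5,-2)
river: ρ → (-2,3,4)
river: ρ → (4,5,-1)
river: ρ → (-1,5,4)
river: ρ → (4,3,-2)
river: ρ → (-2,5,2)
river: ρ → (2,3,-4)
river: ρ → (-4,5,1)
river: ρ → (1,5,-4)
ρ-cycle length = 10 (tail of 0 descent steps not counted)

10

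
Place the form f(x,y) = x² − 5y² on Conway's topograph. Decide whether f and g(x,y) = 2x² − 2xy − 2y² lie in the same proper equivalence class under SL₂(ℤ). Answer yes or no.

D₁ = 20, D₂ = 20
river cycle of f (length 2): (1, 4, -1), (-1, 4, 1)
river cycle of g (length 2): (-2, 2, 2), (2, 2, -2)
cycles differ ⇒ inequivalent

no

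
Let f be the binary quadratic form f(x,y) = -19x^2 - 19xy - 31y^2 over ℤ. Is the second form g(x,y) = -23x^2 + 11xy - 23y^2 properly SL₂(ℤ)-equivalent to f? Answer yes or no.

D₁ = -1995, D₂ = -1995
f is negative-definite; reduce −f:
−f: reduced (well bottom): (19,19,31) with a≤c, −a<b≤a
flip sign back: reduced form of f is (-19,-19,-31)
g is negative-definite; reduce −g:
−g: flip: (23,-11,23)→(23,11,23)
−g: reduced (well bottom): (23,11,23) with a≤c, −a<b≤a
flip sign back: reduced form of g is (-23,-11,-23)
reduced forms (-19, -19, -31) vs (-23, -11, -23) ⇒ inequivalent

no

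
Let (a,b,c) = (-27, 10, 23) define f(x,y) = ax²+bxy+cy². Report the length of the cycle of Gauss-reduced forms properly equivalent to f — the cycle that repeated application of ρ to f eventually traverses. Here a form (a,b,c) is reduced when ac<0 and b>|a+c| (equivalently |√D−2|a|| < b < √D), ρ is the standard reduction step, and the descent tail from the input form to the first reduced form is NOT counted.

D = 2584, ⌊√D⌋ = 50
river: ρ → (23,36,-14)
river: ρ → (-14,48,5)
river: ρ → (5,42,-41)
river: ρ → (-41,40,6)
river: ρ → (6,44,-27)
river: ρ → (-27,10,23)
ρ-cycle length = 6 (tail of 0 descent steps not counted)

6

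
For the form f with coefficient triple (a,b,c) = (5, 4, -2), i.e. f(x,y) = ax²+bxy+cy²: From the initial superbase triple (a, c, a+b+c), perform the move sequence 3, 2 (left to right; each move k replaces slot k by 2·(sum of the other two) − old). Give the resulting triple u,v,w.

start (5,-2,7) = (f(1,0),f(0,1),f(1,1))
replace slot 3: 2·(5+(-2)) − 7 = -1 → (5,-2,-1)
replace slot 2: 2·(5+(-1)) − (-2) = 10 → (5,10,-1)

5,10,-1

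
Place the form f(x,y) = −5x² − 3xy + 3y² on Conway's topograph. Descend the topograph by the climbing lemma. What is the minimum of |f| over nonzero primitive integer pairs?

descent: ρ → (3,3,-5)  [lands on river]
river: ρ → (-5,7,1)
river: ρ → (1,7,-5)
river: ρ → (-5,3,3)
closes: descent 1, river 4
min |a| on river = 1

1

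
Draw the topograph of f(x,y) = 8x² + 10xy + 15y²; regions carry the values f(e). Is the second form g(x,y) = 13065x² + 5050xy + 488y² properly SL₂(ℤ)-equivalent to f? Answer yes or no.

D₁ = -380, D₂ = -380
f: translate: b→-6 (≡10 mod 16), so (8,10,15)→(8,-6,13)
f: reduced (well bottom): (8,-6,13) with a≤c, −a<b≤a
g: flip: (13065,5050,488)→(488,-5050,13065)
g: translate: b→-170 (≡-5050 mod 976), so (488,-5050,13065)→(488,-170,15)
g: flip: (488,-170,15)→(15,170,488)
g: translate: b→-10 (≡170 mod 30), so (15,170,488)→(15,-10,8)
g: flip: (15,-10,8)→(8,10,15)
g: translate: b→-6 (≡10 mod 16), so (8,10,15)→(8,-6,13)
g: reduced (well bottom): (8,-6,13) with a≤c, −a<b≤a
reduced forms (8, -6, 13) vs (8, -6, 13) ⇒ equivalent

yes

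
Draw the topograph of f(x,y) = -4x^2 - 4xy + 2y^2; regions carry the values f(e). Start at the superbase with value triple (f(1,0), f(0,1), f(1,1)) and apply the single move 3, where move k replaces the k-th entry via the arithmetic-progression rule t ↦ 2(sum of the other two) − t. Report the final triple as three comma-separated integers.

start (-4,2,-6) = (f(1,0),f(0,1),f(1,1))
replace slot 3: 2·((-4)+2) − (-6) = 2 → (-4,2,2)

-4,2,2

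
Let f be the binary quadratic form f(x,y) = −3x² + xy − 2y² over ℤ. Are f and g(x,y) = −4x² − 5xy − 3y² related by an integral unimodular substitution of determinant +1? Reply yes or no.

D₁ = -23, D₂ = -23
f is negative-definite; reduce −f:
−f: flip: (3,-1,2)→(2,1,3)
−f: reduced (well bottom): (2,1,3) with a≤c, −a<b≤a
flip sign back: reduced form of f is (-2,-1,-3)
g is negative-definite; reduce −g:
−g: translate: b→-3 (≡5 mod 8), so (4,5,3)→(4,-3,2)
−g: flip: (4,-3,2)→(2,3,4)
−g: translate: b→-1 (≡3 mod 4), so (2,3,4)→(2,-1,3)
−g: reduced (well bottom): (2,-1,3) with a≤c, −a<b≤a
flip sign back: reduced form of g is (-2,1,-3)
reduced forms (-2, -1, -3) vs (-2, 1, -3) ⇒ inequivalent

no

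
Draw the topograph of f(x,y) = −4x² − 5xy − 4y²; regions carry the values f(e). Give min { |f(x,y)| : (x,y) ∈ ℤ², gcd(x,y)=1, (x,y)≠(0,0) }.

translate: b→-3 (≡5 mod 8), so (4,5,4)→(4,-3,3)
flip: (4,-3,3)→(3,3,4)
reduced (well bottom): (3,3,4) with a≤c, −a<b≤a
well minimum |f| = |-3| = 3 (negative-definite)

3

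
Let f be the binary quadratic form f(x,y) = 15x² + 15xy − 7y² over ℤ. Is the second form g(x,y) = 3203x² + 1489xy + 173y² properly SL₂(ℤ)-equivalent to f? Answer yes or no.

D₁ = 645, D₂ = 645
river cycle of f (length 6): (-7, 13, 17), (17, 21, -3), (-3, 21, 17), (17, 13, -7), (-7, 15, 15), (15, 15, -7)
river cycle of g (length 6): (15, 15, -7), (-7, 13, 17), (17, 21, -3), (-3, 21, 17), (17, 13, -7), (-7, 15, 15)
cycles coincide ⇒ equivalent

yes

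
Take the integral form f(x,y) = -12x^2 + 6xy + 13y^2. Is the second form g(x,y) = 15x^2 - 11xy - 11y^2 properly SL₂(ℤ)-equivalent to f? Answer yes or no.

D₁ = 660, D₂ = 781
discriminants differ ⇒ not SL₂(ℤ)-equivalent

no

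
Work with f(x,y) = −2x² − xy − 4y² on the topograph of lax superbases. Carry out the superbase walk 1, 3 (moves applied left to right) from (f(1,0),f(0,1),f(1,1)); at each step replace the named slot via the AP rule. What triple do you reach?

start (-2,-4,-7) = (f(1,0),f(0,1),f(1,1))
replace slot 1: 2·((-4)+(-7)) − (-2) = -20 → (-20,-4,-7)
replace slot 3: 2·((-20)+(-4)) − (-7) = -41 → (-20,-4,-41)

-20,-4,-41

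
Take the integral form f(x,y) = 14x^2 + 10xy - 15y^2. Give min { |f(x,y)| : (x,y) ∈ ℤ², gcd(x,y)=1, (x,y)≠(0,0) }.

river: ρ → (-15,20,9)
river: ρ → (9,16,-19)
river: ρ → (-19,22,6)
river: ρ → (6,26,-11)
river: ρ → (-11,18,14)
river: ρ → (14,10,-15)
closes: descent 0, river 6
min |a| on river = 6

6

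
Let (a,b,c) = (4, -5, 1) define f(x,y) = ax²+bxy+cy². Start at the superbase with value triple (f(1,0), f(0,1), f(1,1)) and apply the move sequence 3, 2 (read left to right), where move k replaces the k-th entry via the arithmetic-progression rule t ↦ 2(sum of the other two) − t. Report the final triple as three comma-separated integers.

start (4,1,0) = (f(1,0),f(0,1),f(1,1))
replace slot 3: 2·(4+1) − 0 = 10 → (4,1,10)
replace slot 2: 2·(4+10) − 1 = 27 → (4,27,10)

4,27,10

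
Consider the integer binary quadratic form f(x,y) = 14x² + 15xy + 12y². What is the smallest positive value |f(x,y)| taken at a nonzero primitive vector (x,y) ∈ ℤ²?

translate: b→-13 (≡15 mod 28), so (14,15,12)→(14,-13,11)
flip: (14,-13,11)→(11,13,14)
translate: b→-9 (≡13 mod 22), so (11,13,14)→(11,-9,12)
reduced (well bottom): (11,-9,12) with a≤c, −a<b≤a
well minimum = a = 11

11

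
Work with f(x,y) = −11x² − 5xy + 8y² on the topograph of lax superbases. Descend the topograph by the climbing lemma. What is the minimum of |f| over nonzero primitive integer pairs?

descent: ρ → (8,5,-11)  [lands on river]
river: ρ → (-11,17,2)
river: ρ → (2,19,-2)
river: ρ → (-2,17,11)
river: ρ → (11,5,-8)
river: ρ → (-8,11,8)
closes: descent 1, river 6
min |a| on river = 2

2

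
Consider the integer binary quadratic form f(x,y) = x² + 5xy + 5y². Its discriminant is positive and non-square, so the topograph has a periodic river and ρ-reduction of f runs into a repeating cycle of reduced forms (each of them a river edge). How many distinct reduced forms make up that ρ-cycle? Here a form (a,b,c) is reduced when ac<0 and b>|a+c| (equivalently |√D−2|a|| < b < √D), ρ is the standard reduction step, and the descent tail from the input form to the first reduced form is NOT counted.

D = 5, ⌊√D⌋ = 2
descent: ρ → (5,5,1)
descent: ρ → (1,1,-1)  [lands on river]
river: ρ → (-1,1,1)
ρ-cycle length = 2 (tail of 2 descent steps not counted)

2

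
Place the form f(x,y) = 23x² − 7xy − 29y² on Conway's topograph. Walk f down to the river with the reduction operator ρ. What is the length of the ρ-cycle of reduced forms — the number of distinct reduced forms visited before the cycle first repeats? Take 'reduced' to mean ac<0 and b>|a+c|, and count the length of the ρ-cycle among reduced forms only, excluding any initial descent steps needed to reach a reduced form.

D = 2717, ⌊√D⌋ = 52
descent: ρ → (-29,7,23)  [lands on river]
river: ρ → (23,39,-13)
river: ρ → (-13,39,23)
river: ρ → (23,7,-29)
river: ρ → (-29,51,1)
river: ρ → (1,51,-29)
ρ-cycle length = 6 (tail of 1 descent step not counted)

6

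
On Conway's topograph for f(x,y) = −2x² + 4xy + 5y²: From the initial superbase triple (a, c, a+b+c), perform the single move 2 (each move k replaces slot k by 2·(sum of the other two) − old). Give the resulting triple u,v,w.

start (-2,5,7) = (f(1,0),f(0,1),f(1,1))
replace slot 2: 2·((-2)+7) − 5 = 5 → (-2,5,7)

-2,5,7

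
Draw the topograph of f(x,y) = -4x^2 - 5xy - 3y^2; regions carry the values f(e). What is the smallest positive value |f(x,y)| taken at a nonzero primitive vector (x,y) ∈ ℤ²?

translate: b→-3 (≡5 mod 8), so (4,5,3)→(4,-3,2)
flip: (4,-3,2)→(2,3,4)
translate: b→-1 (≡3 mod 4), so (2,3,4)→(2,-1,3)
reduced (well bottom): (2,-1,3) with a≤c, −a<b≤a
well minimum |f| = |-2| = 2 (negative-definite)

2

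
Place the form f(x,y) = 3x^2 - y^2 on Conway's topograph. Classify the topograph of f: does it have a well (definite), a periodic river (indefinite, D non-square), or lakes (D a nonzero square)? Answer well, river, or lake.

D = b²−4ac = 0² − 4·3·(-1) = 12
D > 0 non-square ⇒ indefinite ⇒ periodic river

river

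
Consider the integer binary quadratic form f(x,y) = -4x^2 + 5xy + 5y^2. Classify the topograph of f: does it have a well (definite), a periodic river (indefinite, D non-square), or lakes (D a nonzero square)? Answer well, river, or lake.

D = b²−4ac = 5² − 4·(-4)·5 = 105
D > 0 non-square ⇒ indefinite ⇒ periodic river

river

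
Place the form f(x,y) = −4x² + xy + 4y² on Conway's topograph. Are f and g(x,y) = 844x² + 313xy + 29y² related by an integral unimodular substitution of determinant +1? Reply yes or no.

D₁ = 65, D₂ = 65
river cycle of f (length 6): (4, 7, -1), (-1, 7, 4), (4, 1, -4), (-4, 7, 1), (1, 7, -4), (-4, 1, 4)
river cycle of g (length 6): (4, 7, -1), (-1, 7, 4), (4, 1, -4), (-4, 7, 1), (1, 7, -4), (-4, 1, 4)
cycles coincide ⇒ equivalent

yes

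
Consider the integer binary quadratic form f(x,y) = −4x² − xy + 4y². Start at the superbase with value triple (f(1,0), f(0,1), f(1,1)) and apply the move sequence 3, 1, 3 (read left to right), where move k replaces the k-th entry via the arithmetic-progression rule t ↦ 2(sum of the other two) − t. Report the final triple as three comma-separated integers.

start (-4,4,-1) = (f(1,0),f(0,1),f(1,1))
replace slot 3: 2·((-4)+4) − (-1) = 1 → (-4,4,1)
replace slot 1: 2·(4+1) − (-4) = 14 → (14,4,1)
replace slot 3: 2·(14+4) − 1 = 35 → (14,4,35)

14,4,35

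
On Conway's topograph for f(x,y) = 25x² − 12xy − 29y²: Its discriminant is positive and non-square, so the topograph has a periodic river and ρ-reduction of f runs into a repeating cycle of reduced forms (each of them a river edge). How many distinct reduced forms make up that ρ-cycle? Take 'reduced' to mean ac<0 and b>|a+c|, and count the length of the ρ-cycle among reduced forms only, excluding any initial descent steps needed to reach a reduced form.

D = 3044, ⌊√D⌋ = 55
descent: ρ → (-29,12,25)  [lands on river]
river: ρ → (25,38,-16)
river: ρ → (-16,26,37)
river: ρ → (37,48,-5)
river: ρ → (-5,52,17)
river: ρ → (17,50,-8)
river: ρ → (-8,46,29)
river: ρ → (29,12,-25)
river: ρ → (-25,38,16)
river: ρ → (16,26,-37)
river: ρ → (-37,48,5)
river: ρ → (5,52,-17)
river: ρ → (-17,50,8)
river: ρ → (8,46,-29)
ρ-cycle length = 14 (tail of 1 descent step not counted)

14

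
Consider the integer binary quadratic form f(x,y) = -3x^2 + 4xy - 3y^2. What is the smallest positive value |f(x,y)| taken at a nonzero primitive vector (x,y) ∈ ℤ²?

translate: b→2 (≡-4 mod 6), so (3,-4,3)→(3,2,2)
flip: (3,2,2)→(2,-2,3)
translate: b→2 (≡-2 mod 4), so (2,-2,3)→(2,2,3)
reduced (well bottom): (2,2,3) with a≤c, −a<b≤a
well minimum |f| = |-2| = 2 (negative-definite)

2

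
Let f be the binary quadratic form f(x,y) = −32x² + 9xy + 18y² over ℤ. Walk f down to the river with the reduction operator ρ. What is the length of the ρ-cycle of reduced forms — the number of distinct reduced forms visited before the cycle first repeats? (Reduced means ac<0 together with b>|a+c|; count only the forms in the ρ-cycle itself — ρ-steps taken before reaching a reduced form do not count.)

D = 2385, ⌊√D⌋ = 48
descent: ρ → (18,27,-23)  [lands on river]
river: ρ → (-23,19,22)
river: ρ → (22,25,-20)
river: ρ → (-20,15,27)
river: ρ → (27,39,-8)
river: ρ → (-8,41,22)
river: ρ → (22,47,-2)
river: ρ → (-2,45,45)
river: ρ → (45,45,-2)
river: ρ → (-2,47,22)
river: ρ → (22,41,-8)
river: ρ → (-8,39,27)
river: ρ → (27,15,-20)
river: ρ → (-20,25,22)
river: ρ → (22,19,-23)
river: ρ → (-23,27,18)
river: ρ → (18,45,-5)
river: ρ → (-5,45,18)
ρ-cycle length = 18 (tail of 1 descent step not counted)

18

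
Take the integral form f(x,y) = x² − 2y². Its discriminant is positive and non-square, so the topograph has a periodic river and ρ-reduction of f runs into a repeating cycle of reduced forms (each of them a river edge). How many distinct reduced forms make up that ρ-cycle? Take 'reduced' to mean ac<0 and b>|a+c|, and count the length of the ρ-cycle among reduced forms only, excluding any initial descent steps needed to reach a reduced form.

D = 8, ⌊√D⌋ = 2
descent: ρ → (-2,0,1)
descent: ρ → (1,2,-1)  [lands on river]
river: ρ → (-1,2,1)
ρ-cycle length = 2 (tail of 2 descent steps not counted)

2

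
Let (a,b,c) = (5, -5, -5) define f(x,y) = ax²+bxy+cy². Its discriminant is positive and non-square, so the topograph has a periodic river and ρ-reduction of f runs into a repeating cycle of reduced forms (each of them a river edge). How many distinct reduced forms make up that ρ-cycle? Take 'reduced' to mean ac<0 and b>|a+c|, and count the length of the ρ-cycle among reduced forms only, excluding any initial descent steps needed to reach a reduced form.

D = 125, ⌊√D⌋ = 11
descent: ρ → (-5,5,5)  [lands on river]
river: ρ → (5,5,-5)
ρ-cycle length = 2 (tail of 1 descent step not counted)

2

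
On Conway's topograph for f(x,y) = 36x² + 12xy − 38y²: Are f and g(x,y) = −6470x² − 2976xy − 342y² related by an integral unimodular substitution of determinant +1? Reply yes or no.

D₁ = 5616, D₂ = 5616
river cycle of f (length 12): (-38, 64, 10), (10, 56, -62), (-62, 68, 4), (4, 68, -62), (-62, 56, 10), (10, 64, -38), (-38, 12, 36), (36, 60, -14), (-14, 52, 52), (52, 52, -14), … (2 more)
river cycle of g (length 12): (-38, 64, 10), (10, 56, -62), (-62, 68, 4), (4, 68, -62), (-62, 56, 10), (10, 64, -38), (-38, 12, 36), (36, 60, -14), (-14, 52, 52), (52, 52, -14), … (2 more)
cycles coincide ⇒ equivalent

yes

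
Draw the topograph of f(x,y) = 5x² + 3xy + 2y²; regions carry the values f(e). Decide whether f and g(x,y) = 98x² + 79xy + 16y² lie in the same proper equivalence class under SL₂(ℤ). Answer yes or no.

D₁ = -31, D₂ = -31
f: flip: (5,3,2)→(2,-3,5)
f: translate: b→1 (≡-3 mod 4), so (2,-3,5)→(2,1,4)
f: reduced (well bottom): (2,1,4) with a≤c, −a<b≤a
g: flip: (98,79,16)→(16,-79,98)
g: translate: b→-15 (≡-79 mod 32), so (16,-79,98)→(16,-15,4)
g: flip: (16,-15,4)→(4,15,16)
g: translate: b→-1 (≡15 mod 8), so (4,15,16)→(4,-1,2)
g: flip: (4,-1,2)→(2,1,4)
g: reduced (well bottom): (2,1,4) with a≤c, −a<b≤a
reduced forms (2, 1, 4) vs (2, 1, 4) ⇒ equivalent

yes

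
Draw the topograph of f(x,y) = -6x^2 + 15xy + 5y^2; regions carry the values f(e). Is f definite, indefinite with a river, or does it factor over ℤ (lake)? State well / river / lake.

D = b²−4ac = 15² − 4·(-6)·5 = 345
D > 0 non-square ⇒ indefinite ⇒ periodic river

river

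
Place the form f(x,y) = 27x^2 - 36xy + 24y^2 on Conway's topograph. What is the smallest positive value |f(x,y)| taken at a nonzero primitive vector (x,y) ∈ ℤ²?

translate: b→18 (≡-36 mod 54), so (27,-36,24)→(27,18,15)
flip: (27,18,15)→(15,-18,27)
translate: b→12 (≡-18 mod 30), so (15,-18,27)→(15,12,24)
reduced (well bottom): (15,12,24) with a≤c, −a<b≤a
well minimum = a = 15

15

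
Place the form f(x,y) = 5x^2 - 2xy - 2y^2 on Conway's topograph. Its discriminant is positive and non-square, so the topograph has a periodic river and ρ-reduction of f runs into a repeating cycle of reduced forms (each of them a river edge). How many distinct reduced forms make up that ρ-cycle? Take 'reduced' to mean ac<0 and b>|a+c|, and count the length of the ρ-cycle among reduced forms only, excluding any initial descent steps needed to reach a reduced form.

D = 44, ⌊√D⌋ = 6
descent: ρ → (-2,6,1)  [lands on river]
river: ρ → (1,6,-2)
ρ-cycle length = 2 (tail of 1 descent step not counted)

2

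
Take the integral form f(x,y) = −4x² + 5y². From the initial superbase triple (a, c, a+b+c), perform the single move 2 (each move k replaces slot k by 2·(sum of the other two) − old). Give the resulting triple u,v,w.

start (-4,5,1) = (f(1,0),f(0,1),f(1,1))
replace slot 2: 2·((-4)+1) − 5 = -11 → (-4,-11,1)

-4,-11,1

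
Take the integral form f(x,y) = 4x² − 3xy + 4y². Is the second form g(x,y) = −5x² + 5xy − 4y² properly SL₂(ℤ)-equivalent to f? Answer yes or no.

D₁ = -55, D₂ = -55
f: flip: (4,-3,4)→(4,3,4)
f: reduced (well bottom): (4,3,4) with a≤c, −a<b≤a
g is negative-definite; reduce −g:
−g: translate: b→5 (≡-5 mod 10), so (5,-5,4)→(5,5,4)
−g: flip: (5,5,4)→(4,-5,5)
−g: translate: b→3 (≡-5 mod 8), so (4,-5,5)→(4,3,4)
−g: reduced (well bottom): (4,3,4) with a≤c, −a<b≤a
flip sign back: reduced form of g is (-4,-3,-4)
reduced forms (4, 3, 4) vs (-4, -3, -4) ⇒ inequivalent

no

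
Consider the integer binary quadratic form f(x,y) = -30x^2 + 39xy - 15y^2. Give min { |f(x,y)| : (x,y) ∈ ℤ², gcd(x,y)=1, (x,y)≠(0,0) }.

translate: b→21 (≡-39 mod 60), so (30,-39,15)→(30,21,6)
flip: (30,21,6)→(6,-21,30)
translate: b→3 (≡-21 mod 12), so (6,-21,30)→(6,3,12)
reduced (well bottom): (6,3,12) with a≤c, −a<b≤a
well minimum |f| = |-6| = 6 (negative-definite)

6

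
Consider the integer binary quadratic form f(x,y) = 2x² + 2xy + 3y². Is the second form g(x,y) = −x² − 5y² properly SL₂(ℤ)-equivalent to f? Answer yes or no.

D₁ = -20, D₂ = -20
f: reduced (well bottom): (2,2,3) with a≤c, −a<b≤a
g is negative-definite; reduce −g:
−g: reduced (well bottom): (1,0,5) with a≤c, −a<b≤a
flip sign back: reduced form of g is (-1,0,-5)
reduced forms (2, 2, 3) vs (-1, 0, -5) ⇒ inequivalent

no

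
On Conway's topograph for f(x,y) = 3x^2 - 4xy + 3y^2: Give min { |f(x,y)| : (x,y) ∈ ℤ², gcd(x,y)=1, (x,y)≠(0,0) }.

translate: b→2 (≡-4 mod 6), so (3,-4,3)→(3,2,2)
flip: (3,2,2)→(2,-2,3)
translate: b→2 (≡-2 mod 4), so (2,-2,3)→(2,2,3)
reduced (well bottom): (2,2,3) with a≤c, −a<b≤a
well minimum = a = 2

2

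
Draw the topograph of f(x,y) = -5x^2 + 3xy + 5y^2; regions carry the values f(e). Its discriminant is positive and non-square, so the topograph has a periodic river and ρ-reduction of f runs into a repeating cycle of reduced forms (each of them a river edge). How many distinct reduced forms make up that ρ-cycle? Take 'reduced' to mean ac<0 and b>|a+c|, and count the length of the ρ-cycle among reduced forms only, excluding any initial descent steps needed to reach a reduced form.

D = 109, ⌊√D⌋ = 10
river: ρ → (5,7,-3)
river: ρ → (-3,5,7)
river: ρ → (7,9,-1)
river: ρ → (-1,9,7)
river: ρ → (7,5,-3)
river: ρ → (-3,7,5)
river: ρ → (5,3,-5)
river: ρ → (-5,7,3)
river: ρ → (3,5,-7)
river: ρ → (-7,9,1)
river: ρ → (1,9,-7)
river: ρ → (-7,5,3)
river: ρ → (3,7,-5)
river: ρ → (-5,3,5)
ρ-cycle length = 14 (tail of 0 descent steps not counted)

14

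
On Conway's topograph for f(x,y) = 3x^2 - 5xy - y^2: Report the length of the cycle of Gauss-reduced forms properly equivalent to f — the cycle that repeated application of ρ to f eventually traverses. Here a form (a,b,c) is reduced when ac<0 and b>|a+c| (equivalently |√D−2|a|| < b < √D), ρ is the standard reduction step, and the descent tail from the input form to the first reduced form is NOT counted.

D = 37, ⌊√D⌋ = 6
descent: ρ → (-1,5,3)  [lands on river]
river: ρ → (3,1,-3)
river: ρ → (-3,5,1)
river: ρ → (1,5,-3)
river: ρ → (-3,1,3)
river: ρ → (3,5,-1)
ρ-cycle length = 6 (tail of 1 descent step not counted)

6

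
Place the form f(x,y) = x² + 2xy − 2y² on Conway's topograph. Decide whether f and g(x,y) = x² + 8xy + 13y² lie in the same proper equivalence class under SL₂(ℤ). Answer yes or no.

D₁ = 12, D₂ = 12
river cycle of f (length 2): (-2, 2, 1), (1, 2, -2)
river cycle of g (length 2): (1, 2, -2), (-2, 2, 1)
cycles coincide ⇒ equivalent

yes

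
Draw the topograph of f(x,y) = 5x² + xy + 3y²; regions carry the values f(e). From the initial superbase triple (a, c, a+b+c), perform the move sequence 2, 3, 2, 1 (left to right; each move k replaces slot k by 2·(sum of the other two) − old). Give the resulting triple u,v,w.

start (5,3,9) = (f(1,0),f(0,1),f(1,1))
replace slot 2: 2·(5+9) − 3 = 25 → (5,25,9)
replace slot 3: 2·(5+25) − 9 = 51 → (5,25,51)
replace slot 2: 2·(5+51) − 25 = 87 → (5,87,51)
replace slot 1: 2·(87+51) − 5 = 271 → (271,87,51)

271,87,51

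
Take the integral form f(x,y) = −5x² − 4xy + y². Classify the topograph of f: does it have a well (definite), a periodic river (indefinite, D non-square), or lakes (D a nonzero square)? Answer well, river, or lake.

D = b²−4ac = (-4)² − 4·(-5)·1 = 36
D = 6² is a perfect square ⇒ form factors over ℤ ⇒ lakes

lake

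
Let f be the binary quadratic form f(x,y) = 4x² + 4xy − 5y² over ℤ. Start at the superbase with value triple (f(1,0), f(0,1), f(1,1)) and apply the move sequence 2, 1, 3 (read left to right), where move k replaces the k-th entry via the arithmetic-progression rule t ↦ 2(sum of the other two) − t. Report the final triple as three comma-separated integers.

start (4,-5,3) = (f(1,0),f(0,1),f(1,1))
replace slot 2: 2·(4+3) − (-5) = 19 → (4,19,3)
replace slot 1: 2·(19+3) − 4 = 40 → (40,19,3)
replace slot 3: 2·(40+19) − 3 = 115 → (40,19,115)

40,19,115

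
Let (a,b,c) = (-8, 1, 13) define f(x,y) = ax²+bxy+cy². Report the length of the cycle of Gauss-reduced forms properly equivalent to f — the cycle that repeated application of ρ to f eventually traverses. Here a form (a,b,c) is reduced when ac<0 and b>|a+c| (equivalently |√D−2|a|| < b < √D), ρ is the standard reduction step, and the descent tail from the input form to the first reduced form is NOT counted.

D = 417, ⌊√D⌋ = 20
descent: ρ → (13,-1,-8)
descent: ρ → (-8,17,4)  [lands on river]
river: ρ → (4,15,-12)
river: ρ → (-12,9,7)
river: ρ → (7,19,-2)
river: ρ → (-2,17,16)
river: ρ → (16,15,-3)
river: ρ → (-3,15,16)
river: ρ → (16,17,-2)
river: ρ → (-2,19,7)
river: ρ → (7,9,-12)
river: ρ → (-12,15,4)
river: ρ → (4,17,-8)
river: ρ → (-8,15,6)
river: ρ → (6,9,-14)
river: ρ → (-14,19,1)
river: ρ → (1,19,-14)
river: ρ → (-14,9,6)
river: ρ → (6,15,-8)
ρ-cycle length = 18 (tail of 2 descent steps not counted)

18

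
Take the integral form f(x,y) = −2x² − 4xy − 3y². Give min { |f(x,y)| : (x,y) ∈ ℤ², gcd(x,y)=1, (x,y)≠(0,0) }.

translate: b→0 (≡4 mod 4), so (2,4,3)→(2,0,1)
flip: (2,0,1)→(1,0,2)
reduced (well bottom): (1,0,2) with a≤c, −a<b≤a
well minimum |f| = |-1| = 1 (negative-definite)

1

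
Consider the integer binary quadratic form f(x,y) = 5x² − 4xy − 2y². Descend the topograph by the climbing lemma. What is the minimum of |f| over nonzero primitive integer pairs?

descent: ρ → (-2,4,5)  [lands on river]
river: ρ → (5,6,-1)
river: ρ → (-1,6,5)
river: ρ → (5,4,-2)
closes: descent 1, river 4
min |a| on river = 1

1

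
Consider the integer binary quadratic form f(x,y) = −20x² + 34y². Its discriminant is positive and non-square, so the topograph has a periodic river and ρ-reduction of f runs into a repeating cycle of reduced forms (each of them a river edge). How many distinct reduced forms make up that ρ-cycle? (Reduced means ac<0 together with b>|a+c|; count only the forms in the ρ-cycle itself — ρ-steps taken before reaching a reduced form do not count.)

D = 2720, ⌊√D⌋ = 52
descent: ρ → (34,0,-20)
descent: ρ → (-20,40,14)  [lands on river]
river: ρ → (14,44,-14)
river: ρ → (-14,40,20)
river: ρ → (20,40,-14)
river: ρ → (-14,44,14)
river: ρ → (14,40,-20)
ρ-cycle length = 6 (tail of 2 descent steps not counted)

6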